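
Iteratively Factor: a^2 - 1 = (a + 1)*(a - 1)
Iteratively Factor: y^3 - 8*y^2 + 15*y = (y - 5)*(y^2 - 3*y) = (y - 5)*(y - 3)*(y)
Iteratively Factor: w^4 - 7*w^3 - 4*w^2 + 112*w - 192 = (w - 3)*(w^3 - 4*w^2 - 16*w + 64) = (w - 3)*(w + 4)*(w^2 - 8*w + 16) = (w - 4)*(w - 3)*(w + 4)*(w - 4)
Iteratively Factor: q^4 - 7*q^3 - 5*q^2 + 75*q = (q)*(q^3 - 7*q^2 - 5*q + 75) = q*(q + 3)*(q^2 - 10*q + 25) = q*(q - 5)*(q + 3)*(q - 5)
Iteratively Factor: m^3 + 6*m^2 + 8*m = (m)*(m^2 + 6*m + 8) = m*(m + 4)*(m + 2)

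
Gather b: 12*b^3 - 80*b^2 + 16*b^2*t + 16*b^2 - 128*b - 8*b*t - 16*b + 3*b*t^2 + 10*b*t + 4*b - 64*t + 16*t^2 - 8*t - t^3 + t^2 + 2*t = 12*b^3 + b^2*(16*t - 64) + b*(3*t^2 + 2*t - 140) - t^3 + 17*t^2 - 70*t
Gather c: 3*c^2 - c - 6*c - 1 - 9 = 3*c^2 - 7*c - 10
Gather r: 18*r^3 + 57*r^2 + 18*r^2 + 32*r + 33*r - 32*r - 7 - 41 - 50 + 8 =18*r^3 + 75*r^2 + 33*r - 90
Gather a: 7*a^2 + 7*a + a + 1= 7*a^2 + 8*a + 1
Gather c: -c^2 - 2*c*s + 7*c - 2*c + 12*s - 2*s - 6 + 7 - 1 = -c^2 + c*(5 - 2*s) + 10*s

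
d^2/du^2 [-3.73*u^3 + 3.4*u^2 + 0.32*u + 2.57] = 6.8 - 22.38*u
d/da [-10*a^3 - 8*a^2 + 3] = 2*a*(-15*a - 8)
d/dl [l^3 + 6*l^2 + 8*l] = 3*l^2 + 12*l + 8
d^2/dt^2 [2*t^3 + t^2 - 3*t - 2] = 12*t + 2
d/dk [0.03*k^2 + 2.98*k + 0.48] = 0.06*k + 2.98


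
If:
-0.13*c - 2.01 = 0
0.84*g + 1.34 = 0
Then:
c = -15.46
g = -1.60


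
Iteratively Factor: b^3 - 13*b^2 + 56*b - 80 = (b - 4)*(b^2 - 9*b + 20) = (b - 4)^2*(b - 5)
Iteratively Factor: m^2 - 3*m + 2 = (m - 1)*(m - 2)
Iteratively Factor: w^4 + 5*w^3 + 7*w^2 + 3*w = (w + 1)*(w^3 + 4*w^2 + 3*w) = (w + 1)^2*(w^2 + 3*w) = w*(w + 1)^2*(w + 3)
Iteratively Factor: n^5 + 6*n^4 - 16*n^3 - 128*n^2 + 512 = (n + 4)*(n^4 + 2*n^3 - 24*n^2 - 32*n + 128) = (n + 4)^2*(n^3 - 2*n^2 - 16*n + 32) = (n + 4)^3*(n^2 - 6*n + 8) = (n - 4)*(n + 4)^3*(n - 2)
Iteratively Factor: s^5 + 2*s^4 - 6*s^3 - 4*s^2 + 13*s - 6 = (s + 2)*(s^4 - 6*s^2 + 8*s - 3) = (s - 1)*(s + 2)*(s^3 + s^2 - 5*s + 3) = (s - 1)^2*(s + 2)*(s^2 + 2*s - 3) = (s - 1)^2*(s + 2)*(s + 3)*(s - 1)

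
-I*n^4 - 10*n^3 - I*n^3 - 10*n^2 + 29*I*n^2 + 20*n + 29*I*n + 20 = (n - 5*I)*(n - 4*I)*(n - I)*(-I*n - I)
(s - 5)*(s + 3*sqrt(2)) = s^2 - 5*s + 3*sqrt(2)*s - 15*sqrt(2)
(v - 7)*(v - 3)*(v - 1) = v^3 - 11*v^2 + 31*v - 21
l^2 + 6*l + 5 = (l + 1)*(l + 5)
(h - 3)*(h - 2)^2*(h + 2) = h^4 - 5*h^3 + 2*h^2 + 20*h - 24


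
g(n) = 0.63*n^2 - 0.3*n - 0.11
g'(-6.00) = -7.86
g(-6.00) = 24.37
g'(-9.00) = -11.64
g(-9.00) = 53.62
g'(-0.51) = -0.94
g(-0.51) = 0.21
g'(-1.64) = -2.37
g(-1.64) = 2.08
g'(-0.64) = -1.11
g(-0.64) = 0.34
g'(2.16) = 2.42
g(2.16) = 2.18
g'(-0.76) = -1.26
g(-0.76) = 0.48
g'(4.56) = 5.45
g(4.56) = 11.62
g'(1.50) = 1.59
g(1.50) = 0.86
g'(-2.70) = -3.70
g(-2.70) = 5.29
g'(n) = 1.26*n - 0.3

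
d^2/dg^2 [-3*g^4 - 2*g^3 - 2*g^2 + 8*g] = -36*g^2 - 12*g - 4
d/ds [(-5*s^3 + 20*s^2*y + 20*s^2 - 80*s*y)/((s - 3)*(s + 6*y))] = 5*(s*(s - 3)*(s^2 - 4*s*y - 4*s + 16*y) + s*(s + 6*y)*(s^2 - 4*s*y - 4*s + 16*y) + (s - 3)*(s + 6*y)*(-3*s^2 + 8*s*y + 8*s - 16*y))/((s - 3)^2*(s + 6*y)^2)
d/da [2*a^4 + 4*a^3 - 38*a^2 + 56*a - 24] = 8*a^3 + 12*a^2 - 76*a + 56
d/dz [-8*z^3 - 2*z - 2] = -24*z^2 - 2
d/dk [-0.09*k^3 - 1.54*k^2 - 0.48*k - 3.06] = -0.27*k^2 - 3.08*k - 0.48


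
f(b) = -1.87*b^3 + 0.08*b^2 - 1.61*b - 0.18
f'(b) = -5.61*b^2 + 0.16*b - 1.61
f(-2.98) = 54.82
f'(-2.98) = -51.91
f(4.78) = -210.28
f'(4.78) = -129.02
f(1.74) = -12.59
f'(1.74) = -18.32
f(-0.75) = 1.86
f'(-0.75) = -4.89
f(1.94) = -16.66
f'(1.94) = -22.41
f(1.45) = -8.05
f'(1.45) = -13.17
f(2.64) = -38.28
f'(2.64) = -40.29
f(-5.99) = 414.24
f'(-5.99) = -203.86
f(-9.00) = 1384.02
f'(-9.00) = -457.46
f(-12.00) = 3262.02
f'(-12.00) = -811.37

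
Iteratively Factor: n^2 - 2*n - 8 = (n - 4)*(n + 2)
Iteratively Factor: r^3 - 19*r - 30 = (r - 5)*(r^2 + 5*r + 6) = (r - 5)*(r + 2)*(r + 3)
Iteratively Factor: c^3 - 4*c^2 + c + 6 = (c - 2)*(c^2 - 2*c - 3) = (c - 2)*(c + 1)*(c - 3)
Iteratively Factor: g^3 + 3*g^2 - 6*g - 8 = (g + 1)*(g^2 + 2*g - 8) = (g + 1)*(g + 4)*(g - 2)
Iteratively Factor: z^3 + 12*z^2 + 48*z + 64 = (z + 4)*(z^2 + 8*z + 16) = (z + 4)^2*(z + 4)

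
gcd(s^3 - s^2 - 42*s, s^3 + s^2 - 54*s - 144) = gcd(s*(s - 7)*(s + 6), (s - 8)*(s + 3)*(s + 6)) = s + 6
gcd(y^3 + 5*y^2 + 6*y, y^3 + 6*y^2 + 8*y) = y^2 + 2*y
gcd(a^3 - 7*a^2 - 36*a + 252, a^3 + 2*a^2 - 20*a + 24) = a + 6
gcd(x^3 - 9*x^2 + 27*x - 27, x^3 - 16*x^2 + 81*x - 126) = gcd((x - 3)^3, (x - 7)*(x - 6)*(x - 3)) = x - 3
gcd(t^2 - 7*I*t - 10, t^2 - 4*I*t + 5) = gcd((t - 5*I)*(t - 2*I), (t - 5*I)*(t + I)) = t - 5*I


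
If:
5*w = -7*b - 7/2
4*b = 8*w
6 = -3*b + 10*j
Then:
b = -7/19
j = 93/190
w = -7/38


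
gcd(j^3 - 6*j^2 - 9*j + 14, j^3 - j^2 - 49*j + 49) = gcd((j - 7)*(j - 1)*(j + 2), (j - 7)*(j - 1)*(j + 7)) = j^2 - 8*j + 7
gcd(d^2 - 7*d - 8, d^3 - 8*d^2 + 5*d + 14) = d + 1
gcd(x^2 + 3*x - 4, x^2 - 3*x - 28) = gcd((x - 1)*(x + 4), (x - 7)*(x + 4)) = x + 4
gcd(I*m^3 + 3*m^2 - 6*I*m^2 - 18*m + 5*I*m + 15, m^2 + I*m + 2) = 1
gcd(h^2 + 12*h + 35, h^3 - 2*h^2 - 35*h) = h + 5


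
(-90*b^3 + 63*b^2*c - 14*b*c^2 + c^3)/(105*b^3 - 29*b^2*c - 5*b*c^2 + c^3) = (-30*b^2 + 11*b*c - c^2)/(35*b^2 + 2*b*c - c^2)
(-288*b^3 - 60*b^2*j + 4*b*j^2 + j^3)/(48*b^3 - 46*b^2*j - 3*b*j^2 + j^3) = (-6*b - j)/(b - j)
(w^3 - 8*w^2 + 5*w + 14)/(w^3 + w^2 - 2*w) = (w^3 - 8*w^2 + 5*w + 14)/(w*(w^2 + w - 2))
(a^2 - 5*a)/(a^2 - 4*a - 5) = a/(a + 1)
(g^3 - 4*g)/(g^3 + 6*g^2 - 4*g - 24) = g/(g + 6)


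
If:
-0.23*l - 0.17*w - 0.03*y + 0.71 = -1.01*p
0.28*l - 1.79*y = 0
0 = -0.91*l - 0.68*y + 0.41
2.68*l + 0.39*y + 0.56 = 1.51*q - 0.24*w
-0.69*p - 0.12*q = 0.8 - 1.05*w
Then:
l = 0.40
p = -0.52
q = 1.19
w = 0.56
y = 0.06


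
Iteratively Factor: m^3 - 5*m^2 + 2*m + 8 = (m - 2)*(m^2 - 3*m - 4) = (m - 4)*(m - 2)*(m + 1)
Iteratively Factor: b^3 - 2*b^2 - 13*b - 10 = (b + 2)*(b^2 - 4*b - 5) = (b + 1)*(b + 2)*(b - 5)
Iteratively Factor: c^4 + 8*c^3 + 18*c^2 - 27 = (c + 3)*(c^3 + 5*c^2 + 3*c - 9) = (c + 3)^2*(c^2 + 2*c - 3) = (c - 1)*(c + 3)^2*(c + 3)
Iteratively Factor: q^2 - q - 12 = (q + 3)*(q - 4)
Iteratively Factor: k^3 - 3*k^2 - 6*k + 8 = (k - 4)*(k^2 + k - 2) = (k - 4)*(k + 2)*(k - 1)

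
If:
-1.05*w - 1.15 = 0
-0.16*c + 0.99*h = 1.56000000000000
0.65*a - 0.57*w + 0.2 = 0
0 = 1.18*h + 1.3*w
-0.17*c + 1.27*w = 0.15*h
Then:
No Solution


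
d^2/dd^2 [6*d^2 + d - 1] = 12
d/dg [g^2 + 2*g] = 2*g + 2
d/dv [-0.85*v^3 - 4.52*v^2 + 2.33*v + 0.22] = -2.55*v^2 - 9.04*v + 2.33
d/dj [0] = 0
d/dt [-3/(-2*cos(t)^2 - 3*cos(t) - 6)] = 3*(4*cos(t) + 3)*sin(t)/(3*cos(t) + cos(2*t) + 7)^2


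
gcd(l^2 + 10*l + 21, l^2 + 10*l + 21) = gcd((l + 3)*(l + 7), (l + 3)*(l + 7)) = l^2 + 10*l + 21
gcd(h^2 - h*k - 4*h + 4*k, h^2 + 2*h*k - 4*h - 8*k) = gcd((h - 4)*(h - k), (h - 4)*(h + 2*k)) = h - 4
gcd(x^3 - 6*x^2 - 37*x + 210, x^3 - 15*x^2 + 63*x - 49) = x - 7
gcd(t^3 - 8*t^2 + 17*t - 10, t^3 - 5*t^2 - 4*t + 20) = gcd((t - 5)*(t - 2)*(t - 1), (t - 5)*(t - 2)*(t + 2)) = t^2 - 7*t + 10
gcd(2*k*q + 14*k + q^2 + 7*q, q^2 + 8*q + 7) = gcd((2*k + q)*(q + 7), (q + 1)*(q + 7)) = q + 7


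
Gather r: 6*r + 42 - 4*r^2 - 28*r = -4*r^2 - 22*r + 42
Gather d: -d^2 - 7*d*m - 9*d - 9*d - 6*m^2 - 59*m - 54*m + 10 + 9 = -d^2 + d*(-7*m - 18) - 6*m^2 - 113*m + 19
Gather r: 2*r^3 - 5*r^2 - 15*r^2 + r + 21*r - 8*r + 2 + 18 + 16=2*r^3 - 20*r^2 + 14*r + 36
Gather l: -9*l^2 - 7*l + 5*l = -9*l^2 - 2*l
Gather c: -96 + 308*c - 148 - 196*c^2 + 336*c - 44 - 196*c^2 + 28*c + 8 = -392*c^2 + 672*c - 280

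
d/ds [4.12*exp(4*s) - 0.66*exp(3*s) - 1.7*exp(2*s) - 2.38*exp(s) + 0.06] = (16.48*exp(3*s) - 1.98*exp(2*s) - 3.4*exp(s) - 2.38)*exp(s)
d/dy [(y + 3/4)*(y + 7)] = 2*y + 31/4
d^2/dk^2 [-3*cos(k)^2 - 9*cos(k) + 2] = 9*cos(k) + 6*cos(2*k)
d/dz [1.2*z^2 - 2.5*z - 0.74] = 2.4*z - 2.5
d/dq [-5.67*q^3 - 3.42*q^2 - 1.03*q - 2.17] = -17.01*q^2 - 6.84*q - 1.03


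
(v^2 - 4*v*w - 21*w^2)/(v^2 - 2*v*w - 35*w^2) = (v + 3*w)/(v + 5*w)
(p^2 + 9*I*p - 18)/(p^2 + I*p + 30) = (p + 3*I)/(p - 5*I)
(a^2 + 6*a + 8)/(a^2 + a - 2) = (a + 4)/(a - 1)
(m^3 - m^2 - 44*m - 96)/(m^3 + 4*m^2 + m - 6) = (m^2 - 4*m - 32)/(m^2 + m - 2)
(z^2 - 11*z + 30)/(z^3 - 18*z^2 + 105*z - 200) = (z - 6)/(z^2 - 13*z + 40)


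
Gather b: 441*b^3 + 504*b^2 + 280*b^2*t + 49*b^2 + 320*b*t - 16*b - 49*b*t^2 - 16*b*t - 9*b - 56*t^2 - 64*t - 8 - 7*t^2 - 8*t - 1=441*b^3 + b^2*(280*t + 553) + b*(-49*t^2 + 304*t - 25) - 63*t^2 - 72*t - 9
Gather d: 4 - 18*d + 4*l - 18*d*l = d*(-18*l - 18) + 4*l + 4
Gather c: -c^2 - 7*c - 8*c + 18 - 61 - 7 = -c^2 - 15*c - 50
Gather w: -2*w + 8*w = 6*w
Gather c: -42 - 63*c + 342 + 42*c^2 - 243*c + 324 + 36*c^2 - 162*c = 78*c^2 - 468*c + 624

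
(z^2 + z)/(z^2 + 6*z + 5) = z/(z + 5)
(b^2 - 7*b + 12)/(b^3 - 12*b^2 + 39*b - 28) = (b - 3)/(b^2 - 8*b + 7)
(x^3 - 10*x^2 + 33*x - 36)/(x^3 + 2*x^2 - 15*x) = (x^2 - 7*x + 12)/(x*(x + 5))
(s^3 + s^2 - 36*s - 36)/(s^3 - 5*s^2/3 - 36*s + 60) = 3*(s + 1)/(3*s - 5)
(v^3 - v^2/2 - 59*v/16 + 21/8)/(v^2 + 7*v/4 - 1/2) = (16*v^2 - 40*v + 21)/(4*(4*v - 1))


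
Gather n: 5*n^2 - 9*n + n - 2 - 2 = 5*n^2 - 8*n - 4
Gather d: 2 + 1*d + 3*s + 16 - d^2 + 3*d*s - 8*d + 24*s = -d^2 + d*(3*s - 7) + 27*s + 18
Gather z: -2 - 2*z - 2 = -2*z - 4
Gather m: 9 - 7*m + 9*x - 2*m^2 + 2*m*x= -2*m^2 + m*(2*x - 7) + 9*x + 9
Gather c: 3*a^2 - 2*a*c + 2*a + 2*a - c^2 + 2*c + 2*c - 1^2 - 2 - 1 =3*a^2 + 4*a - c^2 + c*(4 - 2*a) - 4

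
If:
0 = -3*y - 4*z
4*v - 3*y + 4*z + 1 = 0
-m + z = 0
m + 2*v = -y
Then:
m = -3/26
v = -1/52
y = 2/13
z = -3/26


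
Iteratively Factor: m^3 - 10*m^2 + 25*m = (m - 5)*(m^2 - 5*m) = m*(m - 5)*(m - 5)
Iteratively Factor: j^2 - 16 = (j + 4)*(j - 4)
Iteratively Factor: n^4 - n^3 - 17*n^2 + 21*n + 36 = (n + 1)*(n^3 - 2*n^2 - 15*n + 36) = (n - 3)*(n + 1)*(n^2 + n - 12) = (n - 3)^2*(n + 1)*(n + 4)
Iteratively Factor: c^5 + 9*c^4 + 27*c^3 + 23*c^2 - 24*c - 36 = (c + 3)*(c^4 + 6*c^3 + 9*c^2 - 4*c - 12) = (c + 3)^2*(c^3 + 3*c^2 - 4) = (c - 1)*(c + 3)^2*(c^2 + 4*c + 4) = (c - 1)*(c + 2)*(c + 3)^2*(c + 2)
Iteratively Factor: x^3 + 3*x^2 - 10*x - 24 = (x + 4)*(x^2 - x - 6) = (x - 3)*(x + 4)*(x + 2)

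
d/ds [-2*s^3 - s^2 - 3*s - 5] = -6*s^2 - 2*s - 3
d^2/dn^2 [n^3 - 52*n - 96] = 6*n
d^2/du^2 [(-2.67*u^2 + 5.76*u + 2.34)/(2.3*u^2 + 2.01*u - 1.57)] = (85.62762*u^3 + 16.42338*u^2 + 189.70308*u + 58.998246)/(12.167*u^6 + 31.8987*u^5 + 2.96078999999999*u^4 - 35.428059*u^3 - 2.021061*u^2 + 14.863347*u - 3.869893)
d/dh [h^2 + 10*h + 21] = 2*h + 10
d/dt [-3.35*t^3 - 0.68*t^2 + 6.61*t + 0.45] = -10.05*t^2 - 1.36*t + 6.61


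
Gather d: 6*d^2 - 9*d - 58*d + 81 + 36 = 6*d^2 - 67*d + 117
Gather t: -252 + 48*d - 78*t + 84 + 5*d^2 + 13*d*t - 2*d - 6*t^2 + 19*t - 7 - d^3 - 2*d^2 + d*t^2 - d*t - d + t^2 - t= -d^3 + 3*d^2 + 45*d + t^2*(d - 5) + t*(12*d - 60) - 175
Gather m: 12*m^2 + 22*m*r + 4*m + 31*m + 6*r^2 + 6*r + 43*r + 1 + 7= 12*m^2 + m*(22*r + 35) + 6*r^2 + 49*r + 8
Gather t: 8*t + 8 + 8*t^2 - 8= 8*t^2 + 8*t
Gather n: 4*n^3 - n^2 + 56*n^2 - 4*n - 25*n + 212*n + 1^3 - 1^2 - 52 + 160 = 4*n^3 + 55*n^2 + 183*n + 108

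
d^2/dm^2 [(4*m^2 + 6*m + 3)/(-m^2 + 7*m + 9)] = 2*(-34*m^3 - 117*m^2 - 99*m - 120)/(m^6 - 21*m^5 + 120*m^4 + 35*m^3 - 1080*m^2 - 1701*m - 729)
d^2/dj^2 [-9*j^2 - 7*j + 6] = -18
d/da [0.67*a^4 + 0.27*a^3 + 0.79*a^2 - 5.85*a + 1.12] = 2.68*a^3 + 0.81*a^2 + 1.58*a - 5.85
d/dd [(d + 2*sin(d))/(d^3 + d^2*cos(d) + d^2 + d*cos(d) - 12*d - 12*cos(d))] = (-(d + 2*sin(d))*(-d^2*sin(d) + 3*d^2 - d*sin(d) + 2*d*cos(d) + 2*d + 12*sin(d) + cos(d) - 12) + (2*cos(d) + 1)*(d^3 + d^2*cos(d) + d^2 + d*cos(d) - 12*d - 12*cos(d)))/((d - 3)^2*(d + 4)^2*(d + cos(d))^2)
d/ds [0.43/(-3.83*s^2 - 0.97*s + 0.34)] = (3.2938*s + 0.4171)/(3.83*s^2 + 0.97*s - 0.34)^2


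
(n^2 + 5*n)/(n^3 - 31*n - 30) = n/(n^2 - 5*n - 6)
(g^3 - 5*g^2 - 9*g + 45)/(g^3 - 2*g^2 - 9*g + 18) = (g - 5)/(g - 2)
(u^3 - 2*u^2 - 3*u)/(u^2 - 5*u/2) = 2*(u^2 - 2*u - 3)/(2*u - 5)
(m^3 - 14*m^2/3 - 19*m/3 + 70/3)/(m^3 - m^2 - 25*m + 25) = (3*m^2 + m - 14)/(3*(m^2 + 4*m - 5))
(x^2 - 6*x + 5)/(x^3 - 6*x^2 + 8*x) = (x^2 - 6*x + 5)/(x*(x^2 - 6*x + 8))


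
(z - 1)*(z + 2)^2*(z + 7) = z^4 + 10*z^3 + 21*z^2 - 4*z - 28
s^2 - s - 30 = (s - 6)*(s + 5)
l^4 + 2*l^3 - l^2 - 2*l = l*(l - 1)*(l + 1)*(l + 2)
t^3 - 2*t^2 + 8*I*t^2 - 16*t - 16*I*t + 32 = (t - 2)*(t + 4*I)^2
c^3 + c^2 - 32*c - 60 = (c - 6)*(c + 2)*(c + 5)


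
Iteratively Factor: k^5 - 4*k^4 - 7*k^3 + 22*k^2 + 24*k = (k + 1)*(k^4 - 5*k^3 - 2*k^2 + 24*k) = (k - 4)*(k + 1)*(k^3 - k^2 - 6*k) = k*(k - 4)*(k + 1)*(k^2 - k - 6) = k*(k - 4)*(k - 3)*(k + 1)*(k + 2)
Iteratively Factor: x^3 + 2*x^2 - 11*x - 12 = (x + 1)*(x^2 + x - 12) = (x - 3)*(x + 1)*(x + 4)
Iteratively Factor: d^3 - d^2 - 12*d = (d + 3)*(d^2 - 4*d) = (d - 4)*(d + 3)*(d)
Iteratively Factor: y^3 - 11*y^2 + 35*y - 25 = (y - 5)*(y^2 - 6*y + 5) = (y - 5)*(y - 1)*(y - 5)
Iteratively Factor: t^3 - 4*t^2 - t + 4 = (t - 1)*(t^2 - 3*t - 4) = (t - 4)*(t - 1)*(t + 1)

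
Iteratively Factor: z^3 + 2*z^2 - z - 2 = (z - 1)*(z^2 + 3*z + 2) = (z - 1)*(z + 1)*(z + 2)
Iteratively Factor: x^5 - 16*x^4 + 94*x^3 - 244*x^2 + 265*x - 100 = (x - 1)*(x^4 - 15*x^3 + 79*x^2 - 165*x + 100) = (x - 4)*(x - 1)*(x^3 - 11*x^2 + 35*x - 25) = (x - 5)*(x - 4)*(x - 1)*(x^2 - 6*x + 5) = (x - 5)*(x - 4)*(x - 1)^2*(x - 5)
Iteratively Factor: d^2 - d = (d)*(d - 1)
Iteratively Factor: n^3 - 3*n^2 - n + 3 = (n + 1)*(n^2 - 4*n + 3) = (n - 3)*(n + 1)*(n - 1)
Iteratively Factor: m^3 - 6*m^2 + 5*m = (m - 5)*(m^2 - m) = (m - 5)*(m - 1)*(m)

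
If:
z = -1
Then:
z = -1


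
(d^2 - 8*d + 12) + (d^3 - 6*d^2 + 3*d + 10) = d^3 - 5*d^2 - 5*d + 22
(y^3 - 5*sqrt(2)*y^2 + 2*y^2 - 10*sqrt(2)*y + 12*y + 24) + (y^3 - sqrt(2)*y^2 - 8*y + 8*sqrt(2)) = 2*y^3 - 6*sqrt(2)*y^2 + 2*y^2 - 10*sqrt(2)*y + 4*y + 8*sqrt(2) + 24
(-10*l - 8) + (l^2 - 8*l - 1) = l^2 - 18*l - 9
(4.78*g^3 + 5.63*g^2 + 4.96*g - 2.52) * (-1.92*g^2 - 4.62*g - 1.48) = -9.1776*g^5 - 32.8932*g^4 - 42.6082*g^3 - 26.4092*g^2 + 4.3016*g + 3.7296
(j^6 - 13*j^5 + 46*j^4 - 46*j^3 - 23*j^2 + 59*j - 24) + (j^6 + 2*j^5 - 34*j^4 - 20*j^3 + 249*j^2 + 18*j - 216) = 2*j^6 - 11*j^5 + 12*j^4 - 66*j^3 + 226*j^2 + 77*j - 240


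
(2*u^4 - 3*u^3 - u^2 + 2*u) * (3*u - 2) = 6*u^5 - 13*u^4 + 3*u^3 + 8*u^2 - 4*u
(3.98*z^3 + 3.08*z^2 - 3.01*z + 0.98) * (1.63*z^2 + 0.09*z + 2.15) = 6.4874*z^5 + 5.3786*z^4 + 3.9279*z^3 + 7.9485*z^2 - 6.3833*z + 2.107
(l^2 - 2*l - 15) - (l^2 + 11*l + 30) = -13*l - 45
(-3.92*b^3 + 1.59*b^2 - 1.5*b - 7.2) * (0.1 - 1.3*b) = 5.096*b^4 - 2.459*b^3 + 2.109*b^2 + 9.21*b - 0.72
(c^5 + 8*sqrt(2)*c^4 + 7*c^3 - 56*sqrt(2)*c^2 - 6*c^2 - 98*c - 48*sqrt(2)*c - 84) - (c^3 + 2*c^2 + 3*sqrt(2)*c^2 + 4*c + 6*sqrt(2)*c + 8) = c^5 + 8*sqrt(2)*c^4 + 6*c^3 - 59*sqrt(2)*c^2 - 8*c^2 - 102*c - 54*sqrt(2)*c - 92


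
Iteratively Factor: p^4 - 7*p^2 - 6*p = (p)*(p^3 - 7*p - 6) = p*(p - 3)*(p^2 + 3*p + 2) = p*(p - 3)*(p + 2)*(p + 1)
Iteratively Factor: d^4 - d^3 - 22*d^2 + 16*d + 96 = (d + 2)*(d^3 - 3*d^2 - 16*d + 48) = (d - 4)*(d + 2)*(d^2 + d - 12) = (d - 4)*(d + 2)*(d + 4)*(d - 3)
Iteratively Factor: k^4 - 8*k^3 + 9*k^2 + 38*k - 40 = (k - 1)*(k^3 - 7*k^2 + 2*k + 40) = (k - 1)*(k + 2)*(k^2 - 9*k + 20) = (k - 4)*(k - 1)*(k + 2)*(k - 5)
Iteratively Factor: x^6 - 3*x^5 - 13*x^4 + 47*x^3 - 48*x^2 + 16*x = (x + 4)*(x^5 - 7*x^4 + 15*x^3 - 13*x^2 + 4*x) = (x - 1)*(x + 4)*(x^4 - 6*x^3 + 9*x^2 - 4*x) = (x - 1)^2*(x + 4)*(x^3 - 5*x^2 + 4*x) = (x - 1)^3*(x + 4)*(x^2 - 4*x) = x*(x - 1)^3*(x + 4)*(x - 4)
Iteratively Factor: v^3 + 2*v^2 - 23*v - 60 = (v - 5)*(v^2 + 7*v + 12) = (v - 5)*(v + 4)*(v + 3)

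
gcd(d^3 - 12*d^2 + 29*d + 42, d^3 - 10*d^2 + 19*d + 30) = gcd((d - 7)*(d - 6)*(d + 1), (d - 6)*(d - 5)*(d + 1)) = d^2 - 5*d - 6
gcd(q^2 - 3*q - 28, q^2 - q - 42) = q - 7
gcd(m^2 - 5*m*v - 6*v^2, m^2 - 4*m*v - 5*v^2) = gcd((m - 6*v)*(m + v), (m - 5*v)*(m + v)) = m + v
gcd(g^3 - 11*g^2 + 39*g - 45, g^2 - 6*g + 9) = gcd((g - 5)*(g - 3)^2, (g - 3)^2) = g^2 - 6*g + 9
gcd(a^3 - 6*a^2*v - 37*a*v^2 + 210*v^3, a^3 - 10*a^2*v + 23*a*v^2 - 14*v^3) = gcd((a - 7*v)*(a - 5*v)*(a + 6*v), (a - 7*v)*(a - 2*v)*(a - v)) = -a + 7*v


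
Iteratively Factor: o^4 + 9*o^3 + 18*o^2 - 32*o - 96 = (o + 4)*(o^3 + 5*o^2 - 2*o - 24) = (o + 3)*(o + 4)*(o^2 + 2*o - 8) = (o + 3)*(o + 4)^2*(o - 2)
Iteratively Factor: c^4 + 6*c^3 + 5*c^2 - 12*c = (c - 1)*(c^3 + 7*c^2 + 12*c) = (c - 1)*(c + 4)*(c^2 + 3*c) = (c - 1)*(c + 3)*(c + 4)*(c)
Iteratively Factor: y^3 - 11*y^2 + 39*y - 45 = (y - 3)*(y^2 - 8*y + 15) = (y - 5)*(y - 3)*(y - 3)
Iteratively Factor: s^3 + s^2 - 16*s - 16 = (s + 1)*(s^2 - 16) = (s - 4)*(s + 1)*(s + 4)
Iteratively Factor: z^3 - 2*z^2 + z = (z)*(z^2 - 2*z + 1) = z*(z - 1)*(z - 1)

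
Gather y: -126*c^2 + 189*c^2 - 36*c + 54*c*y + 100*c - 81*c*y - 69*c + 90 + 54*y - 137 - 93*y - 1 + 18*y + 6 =63*c^2 - 5*c + y*(-27*c - 21) - 42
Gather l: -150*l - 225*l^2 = -225*l^2 - 150*l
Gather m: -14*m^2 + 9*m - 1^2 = -14*m^2 + 9*m - 1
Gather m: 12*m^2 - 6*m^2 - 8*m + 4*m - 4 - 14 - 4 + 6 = 6*m^2 - 4*m - 16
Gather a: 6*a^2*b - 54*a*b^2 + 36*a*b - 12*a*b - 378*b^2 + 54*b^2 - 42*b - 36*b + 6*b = 6*a^2*b + a*(-54*b^2 + 24*b) - 324*b^2 - 72*b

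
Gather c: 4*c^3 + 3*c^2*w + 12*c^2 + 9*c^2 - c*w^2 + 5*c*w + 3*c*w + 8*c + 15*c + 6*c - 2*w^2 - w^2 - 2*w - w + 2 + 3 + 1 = 4*c^3 + c^2*(3*w + 21) + c*(-w^2 + 8*w + 29) - 3*w^2 - 3*w + 6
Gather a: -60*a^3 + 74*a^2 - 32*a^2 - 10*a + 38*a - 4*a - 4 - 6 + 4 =-60*a^3 + 42*a^2 + 24*a - 6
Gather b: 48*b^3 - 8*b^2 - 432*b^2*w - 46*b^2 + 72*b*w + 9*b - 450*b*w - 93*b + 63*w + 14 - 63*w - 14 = 48*b^3 + b^2*(-432*w - 54) + b*(-378*w - 84)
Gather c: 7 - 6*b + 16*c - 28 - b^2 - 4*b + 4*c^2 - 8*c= -b^2 - 10*b + 4*c^2 + 8*c - 21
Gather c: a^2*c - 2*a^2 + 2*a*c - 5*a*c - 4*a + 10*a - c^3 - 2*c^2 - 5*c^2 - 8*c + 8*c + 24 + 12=-2*a^2 + 6*a - c^3 - 7*c^2 + c*(a^2 - 3*a) + 36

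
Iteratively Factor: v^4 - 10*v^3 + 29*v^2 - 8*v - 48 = (v - 3)*(v^3 - 7*v^2 + 8*v + 16) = (v - 4)*(v - 3)*(v^2 - 3*v - 4) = (v - 4)^2*(v - 3)*(v + 1)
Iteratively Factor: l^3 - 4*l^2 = (l - 4)*(l^2) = l*(l - 4)*(l)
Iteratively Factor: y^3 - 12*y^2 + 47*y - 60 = (y - 4)*(y^2 - 8*y + 15) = (y - 4)*(y - 3)*(y - 5)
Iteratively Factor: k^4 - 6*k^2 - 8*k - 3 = (k + 1)*(k^3 - k^2 - 5*k - 3) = (k + 1)^2*(k^2 - 2*k - 3) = (k - 3)*(k + 1)^2*(k + 1)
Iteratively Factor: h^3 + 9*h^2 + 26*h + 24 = (h + 4)*(h^2 + 5*h + 6) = (h + 2)*(h + 4)*(h + 3)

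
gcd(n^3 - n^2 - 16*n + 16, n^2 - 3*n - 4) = n - 4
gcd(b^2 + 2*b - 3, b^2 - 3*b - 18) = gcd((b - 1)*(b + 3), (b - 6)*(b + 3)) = b + 3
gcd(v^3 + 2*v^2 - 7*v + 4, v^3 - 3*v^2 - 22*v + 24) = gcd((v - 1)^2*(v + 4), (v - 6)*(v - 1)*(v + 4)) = v^2 + 3*v - 4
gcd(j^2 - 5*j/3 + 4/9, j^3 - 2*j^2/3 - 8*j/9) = j - 4/3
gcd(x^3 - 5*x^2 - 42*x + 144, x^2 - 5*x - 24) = x - 8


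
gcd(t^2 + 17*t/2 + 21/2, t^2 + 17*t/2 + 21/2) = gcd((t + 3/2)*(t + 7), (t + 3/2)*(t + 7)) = t^2 + 17*t/2 + 21/2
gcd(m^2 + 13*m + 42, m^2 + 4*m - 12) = m + 6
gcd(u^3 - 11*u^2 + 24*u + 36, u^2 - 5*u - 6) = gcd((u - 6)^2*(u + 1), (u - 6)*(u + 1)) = u^2 - 5*u - 6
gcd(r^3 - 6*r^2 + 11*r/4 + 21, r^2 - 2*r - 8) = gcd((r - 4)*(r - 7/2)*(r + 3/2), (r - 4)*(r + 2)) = r - 4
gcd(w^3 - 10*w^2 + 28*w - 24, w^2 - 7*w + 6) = w - 6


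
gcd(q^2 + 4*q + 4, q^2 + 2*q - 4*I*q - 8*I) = q + 2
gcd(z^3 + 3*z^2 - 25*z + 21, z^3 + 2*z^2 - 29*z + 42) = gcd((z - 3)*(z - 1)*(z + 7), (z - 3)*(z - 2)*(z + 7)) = z^2 + 4*z - 21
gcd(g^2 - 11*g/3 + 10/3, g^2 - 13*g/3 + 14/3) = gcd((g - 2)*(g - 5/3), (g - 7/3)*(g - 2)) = g - 2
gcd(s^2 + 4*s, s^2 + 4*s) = s^2 + 4*s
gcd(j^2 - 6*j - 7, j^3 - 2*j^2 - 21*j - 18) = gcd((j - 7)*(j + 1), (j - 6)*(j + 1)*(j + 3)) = j + 1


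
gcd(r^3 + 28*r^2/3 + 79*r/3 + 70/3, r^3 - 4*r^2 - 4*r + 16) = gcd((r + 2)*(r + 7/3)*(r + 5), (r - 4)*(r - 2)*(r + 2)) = r + 2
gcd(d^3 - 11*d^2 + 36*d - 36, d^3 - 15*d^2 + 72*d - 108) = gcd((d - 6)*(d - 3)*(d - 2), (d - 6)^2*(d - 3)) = d^2 - 9*d + 18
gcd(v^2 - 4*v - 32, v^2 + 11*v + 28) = v + 4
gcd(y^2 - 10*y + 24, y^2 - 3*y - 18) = y - 6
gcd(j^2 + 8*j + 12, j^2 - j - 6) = j + 2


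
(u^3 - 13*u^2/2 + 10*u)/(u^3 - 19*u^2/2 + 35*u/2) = (u - 4)/(u - 7)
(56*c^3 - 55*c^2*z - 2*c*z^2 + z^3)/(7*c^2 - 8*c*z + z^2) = (-56*c^2 - c*z + z^2)/(-7*c + z)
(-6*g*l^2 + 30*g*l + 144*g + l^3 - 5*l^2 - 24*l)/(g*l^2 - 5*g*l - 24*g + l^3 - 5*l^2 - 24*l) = (-6*g + l)/(g + l)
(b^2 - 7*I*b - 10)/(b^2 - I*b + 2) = (b - 5*I)/(b + I)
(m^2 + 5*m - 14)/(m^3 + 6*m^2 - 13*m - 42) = (m - 2)/(m^2 - m - 6)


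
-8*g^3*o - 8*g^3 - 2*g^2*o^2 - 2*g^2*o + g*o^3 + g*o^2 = (-4*g + o)*(2*g + o)*(g*o + g)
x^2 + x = x*(x + 1)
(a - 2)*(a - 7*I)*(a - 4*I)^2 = a^4 - 2*a^3 - 15*I*a^3 - 72*a^2 + 30*I*a^2 + 144*a + 112*I*a - 224*I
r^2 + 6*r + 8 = (r + 2)*(r + 4)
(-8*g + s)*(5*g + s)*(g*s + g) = -40*g^3*s - 40*g^3 - 3*g^2*s^2 - 3*g^2*s + g*s^3 + g*s^2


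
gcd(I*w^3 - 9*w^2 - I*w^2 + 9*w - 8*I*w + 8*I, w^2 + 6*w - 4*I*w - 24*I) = 1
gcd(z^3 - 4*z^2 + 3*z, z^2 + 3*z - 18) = z - 3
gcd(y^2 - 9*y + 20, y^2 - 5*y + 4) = y - 4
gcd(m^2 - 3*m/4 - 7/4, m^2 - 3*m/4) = 1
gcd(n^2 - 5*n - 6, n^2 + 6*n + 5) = n + 1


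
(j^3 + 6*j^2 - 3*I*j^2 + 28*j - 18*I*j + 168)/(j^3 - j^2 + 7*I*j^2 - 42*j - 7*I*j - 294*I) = (j^2 - 3*I*j + 28)/(j^2 + 7*j*(-1 + I) - 49*I)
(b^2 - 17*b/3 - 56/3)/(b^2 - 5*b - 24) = (b + 7/3)/(b + 3)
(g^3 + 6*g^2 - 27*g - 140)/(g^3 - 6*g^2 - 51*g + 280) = (g + 4)/(g - 8)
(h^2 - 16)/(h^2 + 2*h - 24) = (h + 4)/(h + 6)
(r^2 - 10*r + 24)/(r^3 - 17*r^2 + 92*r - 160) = (r - 6)/(r^2 - 13*r + 40)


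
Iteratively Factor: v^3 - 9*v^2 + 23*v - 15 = (v - 1)*(v^2 - 8*v + 15) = (v - 3)*(v - 1)*(v - 5)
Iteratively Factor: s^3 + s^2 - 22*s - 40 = (s - 5)*(s^2 + 6*s + 8) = (s - 5)*(s + 4)*(s + 2)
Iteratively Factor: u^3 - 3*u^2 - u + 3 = (u - 1)*(u^2 - 2*u - 3) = (u - 1)*(u + 1)*(u - 3)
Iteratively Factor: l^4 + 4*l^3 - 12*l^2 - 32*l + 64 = (l - 2)*(l^3 + 6*l^2 - 32) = (l - 2)*(l + 4)*(l^2 + 2*l - 8) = (l - 2)^2*(l + 4)*(l + 4)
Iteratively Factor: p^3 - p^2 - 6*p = (p - 3)*(p^2 + 2*p) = (p - 3)*(p + 2)*(p)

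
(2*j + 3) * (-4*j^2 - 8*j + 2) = -8*j^3 - 28*j^2 - 20*j + 6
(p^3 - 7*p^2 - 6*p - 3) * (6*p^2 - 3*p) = 6*p^5 - 45*p^4 - 15*p^3 + 9*p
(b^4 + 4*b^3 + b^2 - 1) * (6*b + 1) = 6*b^5 + 25*b^4 + 10*b^3 + b^2 - 6*b - 1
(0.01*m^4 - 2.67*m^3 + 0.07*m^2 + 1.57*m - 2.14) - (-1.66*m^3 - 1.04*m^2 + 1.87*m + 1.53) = 0.01*m^4 - 1.01*m^3 + 1.11*m^2 - 0.3*m - 3.67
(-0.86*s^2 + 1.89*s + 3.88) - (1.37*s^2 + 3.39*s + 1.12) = -2.23*s^2 - 1.5*s + 2.76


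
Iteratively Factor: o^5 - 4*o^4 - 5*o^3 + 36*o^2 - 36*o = (o - 2)*(o^4 - 2*o^3 - 9*o^2 + 18*o) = (o - 2)^2*(o^3 - 9*o) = o*(o - 2)^2*(o^2 - 9) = o*(o - 2)^2*(o + 3)*(o - 3)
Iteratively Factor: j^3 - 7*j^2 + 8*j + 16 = (j - 4)*(j^2 - 3*j - 4) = (j - 4)^2*(j + 1)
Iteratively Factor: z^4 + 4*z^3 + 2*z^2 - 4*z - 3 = (z - 1)*(z^3 + 5*z^2 + 7*z + 3) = (z - 1)*(z + 3)*(z^2 + 2*z + 1) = (z - 1)*(z + 1)*(z + 3)*(z + 1)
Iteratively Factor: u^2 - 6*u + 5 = (u - 1)*(u - 5)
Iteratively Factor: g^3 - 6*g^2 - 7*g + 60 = (g + 3)*(g^2 - 9*g + 20) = (g - 5)*(g + 3)*(g - 4)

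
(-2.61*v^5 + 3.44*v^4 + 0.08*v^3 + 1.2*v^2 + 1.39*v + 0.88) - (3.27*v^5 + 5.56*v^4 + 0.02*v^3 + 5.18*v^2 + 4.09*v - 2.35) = -5.88*v^5 - 2.12*v^4 + 0.06*v^3 - 3.98*v^2 - 2.7*v + 3.23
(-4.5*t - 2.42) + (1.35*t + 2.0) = -3.15*t - 0.42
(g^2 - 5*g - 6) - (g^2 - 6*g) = g - 6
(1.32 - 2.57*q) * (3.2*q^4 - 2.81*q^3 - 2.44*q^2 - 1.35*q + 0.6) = -8.224*q^5 + 11.4457*q^4 + 2.5616*q^3 + 0.2487*q^2 - 3.324*q + 0.792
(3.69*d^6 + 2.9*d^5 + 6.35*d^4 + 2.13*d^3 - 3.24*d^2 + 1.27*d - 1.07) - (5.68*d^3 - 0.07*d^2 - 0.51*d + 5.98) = 3.69*d^6 + 2.9*d^5 + 6.35*d^4 - 3.55*d^3 - 3.17*d^2 + 1.78*d - 7.05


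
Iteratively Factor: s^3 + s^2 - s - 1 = (s + 1)*(s^2 - 1) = (s + 1)^2*(s - 1)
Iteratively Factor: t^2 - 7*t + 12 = (t - 3)*(t - 4)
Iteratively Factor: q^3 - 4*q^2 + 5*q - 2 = (q - 1)*(q^2 - 3*q + 2) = (q - 2)*(q - 1)*(q - 1)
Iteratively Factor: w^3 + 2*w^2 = (w)*(w^2 + 2*w) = w^2*(w + 2)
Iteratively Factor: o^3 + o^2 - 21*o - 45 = (o - 5)*(o^2 + 6*o + 9) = (o - 5)*(o + 3)*(o + 3)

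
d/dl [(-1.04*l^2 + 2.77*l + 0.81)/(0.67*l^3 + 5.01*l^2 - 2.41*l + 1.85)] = (0.6968*l^4 - 3.7118*l^3 - 12.9994*l^2 - 11.9642*l + 7.0766)/(0.4489*l^6 + 6.7134*l^5 + 21.8707*l^4 - 21.6692*l^3 + 24.3451*l^2 - 8.917*l + 3.4225)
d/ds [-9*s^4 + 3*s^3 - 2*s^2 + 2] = s*(-36*s^2 + 9*s - 4)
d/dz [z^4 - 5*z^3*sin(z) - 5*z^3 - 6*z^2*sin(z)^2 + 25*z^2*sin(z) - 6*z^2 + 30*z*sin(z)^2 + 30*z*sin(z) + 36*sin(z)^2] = -5*z^3*cos(z) + 4*z^3 - 15*z^2*sin(z) - 6*z^2*sin(2*z) + 25*z^2*cos(z) - 15*z^2 - 12*z*sin(z)^2 + 50*z*sin(z) + 30*z*sin(2*z) + 30*z*cos(z) - 12*z + 30*sin(z)^2 + 30*sin(z) + 36*sin(2*z)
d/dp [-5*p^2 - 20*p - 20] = -10*p - 20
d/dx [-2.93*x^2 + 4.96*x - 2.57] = 4.96 - 5.86*x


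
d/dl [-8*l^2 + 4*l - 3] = 4 - 16*l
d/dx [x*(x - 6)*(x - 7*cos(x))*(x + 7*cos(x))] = 4*x^3 + 49*x^2*sin(2*x) - 18*x^2 - 294*x*sin(2*x) - 98*x*cos(x)^2 + 294*cos(x)^2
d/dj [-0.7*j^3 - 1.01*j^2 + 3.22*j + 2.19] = -2.1*j^2 - 2.02*j + 3.22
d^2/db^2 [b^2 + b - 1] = 2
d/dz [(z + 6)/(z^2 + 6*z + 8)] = (z^2 + 6*z - 2*(z + 3)*(z + 6) + 8)/(z^2 + 6*z + 8)^2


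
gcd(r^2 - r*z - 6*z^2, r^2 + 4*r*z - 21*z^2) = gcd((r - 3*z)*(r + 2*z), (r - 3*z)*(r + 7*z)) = -r + 3*z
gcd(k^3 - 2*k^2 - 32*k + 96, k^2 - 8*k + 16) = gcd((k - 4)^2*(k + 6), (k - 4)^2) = k^2 - 8*k + 16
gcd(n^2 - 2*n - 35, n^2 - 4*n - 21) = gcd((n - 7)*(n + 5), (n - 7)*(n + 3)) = n - 7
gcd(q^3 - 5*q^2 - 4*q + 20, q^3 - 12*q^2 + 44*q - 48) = q - 2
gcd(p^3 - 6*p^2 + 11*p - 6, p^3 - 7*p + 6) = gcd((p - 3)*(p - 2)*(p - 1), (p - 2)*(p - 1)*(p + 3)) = p^2 - 3*p + 2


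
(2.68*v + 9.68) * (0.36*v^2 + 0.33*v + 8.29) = 0.9648*v^3 + 4.3692*v^2 + 25.4116*v + 80.2472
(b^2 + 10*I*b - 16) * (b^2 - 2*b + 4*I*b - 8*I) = b^4 - 2*b^3 + 14*I*b^3 - 56*b^2 - 28*I*b^2 + 112*b - 64*I*b + 128*I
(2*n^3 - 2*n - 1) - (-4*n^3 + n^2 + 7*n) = 6*n^3 - n^2 - 9*n - 1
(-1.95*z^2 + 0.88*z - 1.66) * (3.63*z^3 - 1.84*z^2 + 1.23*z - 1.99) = -7.0785*z^5 + 6.7824*z^4 - 10.0435*z^3 + 8.0173*z^2 - 3.793*z + 3.3034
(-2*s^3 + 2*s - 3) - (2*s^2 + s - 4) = -2*s^3 - 2*s^2 + s + 1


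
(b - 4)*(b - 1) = b^2 - 5*b + 4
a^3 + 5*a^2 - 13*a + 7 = (a - 1)^2*(a + 7)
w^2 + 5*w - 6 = (w - 1)*(w + 6)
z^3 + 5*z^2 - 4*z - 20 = (z - 2)*(z + 2)*(z + 5)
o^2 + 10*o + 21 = (o + 3)*(o + 7)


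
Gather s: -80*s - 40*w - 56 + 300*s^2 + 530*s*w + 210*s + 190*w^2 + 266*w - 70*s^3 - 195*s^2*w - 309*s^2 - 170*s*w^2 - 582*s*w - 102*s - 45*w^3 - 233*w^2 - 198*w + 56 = -70*s^3 + s^2*(-195*w - 9) + s*(-170*w^2 - 52*w + 28) - 45*w^3 - 43*w^2 + 28*w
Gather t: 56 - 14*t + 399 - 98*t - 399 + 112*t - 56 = 0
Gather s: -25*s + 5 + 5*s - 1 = 4 - 20*s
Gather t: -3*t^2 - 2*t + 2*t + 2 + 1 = 3 - 3*t^2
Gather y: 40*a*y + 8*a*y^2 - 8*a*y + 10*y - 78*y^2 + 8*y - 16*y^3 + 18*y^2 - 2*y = -16*y^3 + y^2*(8*a - 60) + y*(32*a + 16)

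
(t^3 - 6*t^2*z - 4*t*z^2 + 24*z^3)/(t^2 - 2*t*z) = t - 4*z - 12*z^2/t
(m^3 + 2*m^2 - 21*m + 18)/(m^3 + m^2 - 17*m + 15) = (m + 6)/(m + 5)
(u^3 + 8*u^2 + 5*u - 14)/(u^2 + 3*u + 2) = (u^2 + 6*u - 7)/(u + 1)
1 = 1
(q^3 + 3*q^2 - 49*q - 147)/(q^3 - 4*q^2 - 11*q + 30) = (q^2 - 49)/(q^2 - 7*q + 10)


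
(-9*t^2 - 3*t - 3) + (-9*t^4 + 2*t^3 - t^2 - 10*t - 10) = -9*t^4 + 2*t^3 - 10*t^2 - 13*t - 13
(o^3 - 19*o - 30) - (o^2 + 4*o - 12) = o^3 - o^2 - 23*o - 18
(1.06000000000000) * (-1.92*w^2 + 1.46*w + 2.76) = -2.0352*w^2 + 1.5476*w + 2.9256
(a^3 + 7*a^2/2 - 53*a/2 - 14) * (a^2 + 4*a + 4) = a^5 + 15*a^4/2 - 17*a^3/2 - 106*a^2 - 162*a - 56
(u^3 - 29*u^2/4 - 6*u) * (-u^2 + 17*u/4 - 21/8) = -u^5 + 23*u^4/2 - 439*u^3/16 - 207*u^2/32 + 63*u/4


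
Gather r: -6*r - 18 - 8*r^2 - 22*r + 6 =-8*r^2 - 28*r - 12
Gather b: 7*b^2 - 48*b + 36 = 7*b^2 - 48*b + 36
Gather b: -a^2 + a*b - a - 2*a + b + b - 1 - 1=-a^2 - 3*a + b*(a + 2) - 2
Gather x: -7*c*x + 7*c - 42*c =-7*c*x - 35*c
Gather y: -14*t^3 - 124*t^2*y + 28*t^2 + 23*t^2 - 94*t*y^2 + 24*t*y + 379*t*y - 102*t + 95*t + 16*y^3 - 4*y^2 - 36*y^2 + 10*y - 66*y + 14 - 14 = -14*t^3 + 51*t^2 - 7*t + 16*y^3 + y^2*(-94*t - 40) + y*(-124*t^2 + 403*t - 56)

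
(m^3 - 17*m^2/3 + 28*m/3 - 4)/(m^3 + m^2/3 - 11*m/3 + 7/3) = (3*m^3 - 17*m^2 + 28*m - 12)/(3*m^3 + m^2 - 11*m + 7)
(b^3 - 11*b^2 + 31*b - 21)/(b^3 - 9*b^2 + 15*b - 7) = (b - 3)/(b - 1)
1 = 1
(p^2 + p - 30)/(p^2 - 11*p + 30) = (p + 6)/(p - 6)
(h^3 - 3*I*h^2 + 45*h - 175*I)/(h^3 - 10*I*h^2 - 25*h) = (h + 7*I)/h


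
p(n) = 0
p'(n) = 0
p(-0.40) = 0.00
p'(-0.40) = 0.00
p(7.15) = 0.00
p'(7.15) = 0.00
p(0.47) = 0.00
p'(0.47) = 0.00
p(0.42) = 0.00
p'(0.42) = 0.00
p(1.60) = 0.00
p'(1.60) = 0.00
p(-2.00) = 0.00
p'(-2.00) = 0.00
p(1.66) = 0.00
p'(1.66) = 0.00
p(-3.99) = 0.00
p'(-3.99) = 0.00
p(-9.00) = 0.00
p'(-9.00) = 0.00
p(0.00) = 0.00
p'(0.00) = 0.00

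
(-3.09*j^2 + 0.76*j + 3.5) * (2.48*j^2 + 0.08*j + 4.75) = -7.6632*j^4 + 1.6376*j^3 - 5.9367*j^2 + 3.89*j + 16.625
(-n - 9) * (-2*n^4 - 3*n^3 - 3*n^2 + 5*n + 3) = 2*n^5 + 21*n^4 + 30*n^3 + 22*n^2 - 48*n - 27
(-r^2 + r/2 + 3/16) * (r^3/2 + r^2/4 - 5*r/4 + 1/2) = -r^5/2 + 47*r^3/32 - 69*r^2/64 + r/64 + 3/32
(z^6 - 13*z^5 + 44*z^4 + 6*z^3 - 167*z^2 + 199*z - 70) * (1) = z^6 - 13*z^5 + 44*z^4 + 6*z^3 - 167*z^2 + 199*z - 70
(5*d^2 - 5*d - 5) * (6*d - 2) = 30*d^3 - 40*d^2 - 20*d + 10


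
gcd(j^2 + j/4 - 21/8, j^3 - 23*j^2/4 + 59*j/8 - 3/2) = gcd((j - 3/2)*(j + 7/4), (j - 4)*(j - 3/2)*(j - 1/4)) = j - 3/2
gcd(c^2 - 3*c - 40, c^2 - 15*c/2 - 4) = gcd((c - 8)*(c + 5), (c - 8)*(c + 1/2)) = c - 8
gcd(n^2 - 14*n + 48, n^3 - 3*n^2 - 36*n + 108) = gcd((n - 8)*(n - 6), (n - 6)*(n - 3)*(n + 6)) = n - 6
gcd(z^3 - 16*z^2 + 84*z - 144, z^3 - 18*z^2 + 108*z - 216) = z^2 - 12*z + 36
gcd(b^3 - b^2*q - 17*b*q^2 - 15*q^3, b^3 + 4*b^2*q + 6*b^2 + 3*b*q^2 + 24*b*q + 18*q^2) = b^2 + 4*b*q + 3*q^2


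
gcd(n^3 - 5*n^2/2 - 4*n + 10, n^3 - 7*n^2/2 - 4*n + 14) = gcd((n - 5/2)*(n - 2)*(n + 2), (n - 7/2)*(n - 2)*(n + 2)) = n^2 - 4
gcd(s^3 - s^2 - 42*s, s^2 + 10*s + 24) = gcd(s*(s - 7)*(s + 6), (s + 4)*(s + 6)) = s + 6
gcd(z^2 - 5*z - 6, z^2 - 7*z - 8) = z + 1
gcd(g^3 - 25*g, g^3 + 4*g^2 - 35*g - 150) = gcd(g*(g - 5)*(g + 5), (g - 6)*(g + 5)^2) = g + 5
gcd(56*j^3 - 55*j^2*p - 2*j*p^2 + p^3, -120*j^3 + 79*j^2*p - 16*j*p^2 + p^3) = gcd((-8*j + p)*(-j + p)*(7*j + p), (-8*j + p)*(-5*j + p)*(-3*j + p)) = -8*j + p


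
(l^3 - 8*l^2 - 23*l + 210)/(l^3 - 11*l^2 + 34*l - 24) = (l^2 - 2*l - 35)/(l^2 - 5*l + 4)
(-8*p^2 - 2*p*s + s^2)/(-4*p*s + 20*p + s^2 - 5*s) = (2*p + s)/(s - 5)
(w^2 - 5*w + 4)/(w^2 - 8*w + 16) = (w - 1)/(w - 4)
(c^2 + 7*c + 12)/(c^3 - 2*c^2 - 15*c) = (c + 4)/(c*(c - 5))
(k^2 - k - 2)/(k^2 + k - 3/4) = 4*(k^2 - k - 2)/(4*k^2 + 4*k - 3)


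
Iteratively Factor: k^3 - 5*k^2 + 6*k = (k - 2)*(k^2 - 3*k) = (k - 3)*(k - 2)*(k)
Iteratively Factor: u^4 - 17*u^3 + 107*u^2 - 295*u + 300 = (u - 3)*(u^3 - 14*u^2 + 65*u - 100) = (u - 5)*(u - 3)*(u^2 - 9*u + 20) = (u - 5)*(u - 4)*(u - 3)*(u - 5)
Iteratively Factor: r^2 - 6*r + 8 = (r - 2)*(r - 4)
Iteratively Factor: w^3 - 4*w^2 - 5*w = (w + 1)*(w^2 - 5*w) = (w - 5)*(w + 1)*(w)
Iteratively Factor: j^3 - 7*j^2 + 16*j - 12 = (j - 3)*(j^2 - 4*j + 4) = (j - 3)*(j - 2)*(j - 2)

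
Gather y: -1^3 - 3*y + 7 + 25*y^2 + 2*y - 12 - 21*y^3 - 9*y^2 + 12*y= -21*y^3 + 16*y^2 + 11*y - 6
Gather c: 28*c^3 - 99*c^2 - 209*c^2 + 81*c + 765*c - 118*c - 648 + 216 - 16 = 28*c^3 - 308*c^2 + 728*c - 448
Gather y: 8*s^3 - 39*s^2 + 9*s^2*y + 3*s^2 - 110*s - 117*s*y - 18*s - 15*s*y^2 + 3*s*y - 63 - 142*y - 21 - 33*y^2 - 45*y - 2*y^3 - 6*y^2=8*s^3 - 36*s^2 - 128*s - 2*y^3 + y^2*(-15*s - 39) + y*(9*s^2 - 114*s - 187) - 84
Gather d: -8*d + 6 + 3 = 9 - 8*d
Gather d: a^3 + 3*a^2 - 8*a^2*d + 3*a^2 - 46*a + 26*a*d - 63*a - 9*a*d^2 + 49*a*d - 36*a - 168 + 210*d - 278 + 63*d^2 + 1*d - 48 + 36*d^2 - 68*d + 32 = a^3 + 6*a^2 - 145*a + d^2*(99 - 9*a) + d*(-8*a^2 + 75*a + 143) - 462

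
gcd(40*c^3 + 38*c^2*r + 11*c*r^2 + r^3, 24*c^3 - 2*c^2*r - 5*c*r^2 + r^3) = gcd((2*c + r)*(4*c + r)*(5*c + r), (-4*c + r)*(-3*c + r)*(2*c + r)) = 2*c + r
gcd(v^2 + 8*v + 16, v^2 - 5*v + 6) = 1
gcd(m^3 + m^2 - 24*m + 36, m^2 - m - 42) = m + 6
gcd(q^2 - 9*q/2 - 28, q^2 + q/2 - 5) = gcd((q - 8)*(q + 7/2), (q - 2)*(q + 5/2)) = 1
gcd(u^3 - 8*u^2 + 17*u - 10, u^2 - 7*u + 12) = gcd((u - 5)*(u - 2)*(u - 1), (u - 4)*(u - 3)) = 1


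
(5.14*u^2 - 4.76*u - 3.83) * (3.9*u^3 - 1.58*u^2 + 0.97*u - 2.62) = 20.046*u^5 - 26.6852*u^4 - 2.4304*u^3 - 12.0326*u^2 + 8.7561*u + 10.0346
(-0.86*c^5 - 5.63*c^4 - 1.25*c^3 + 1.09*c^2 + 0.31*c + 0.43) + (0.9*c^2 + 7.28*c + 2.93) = -0.86*c^5 - 5.63*c^4 - 1.25*c^3 + 1.99*c^2 + 7.59*c + 3.36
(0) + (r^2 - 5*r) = r^2 - 5*r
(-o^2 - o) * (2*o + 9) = -2*o^3 - 11*o^2 - 9*o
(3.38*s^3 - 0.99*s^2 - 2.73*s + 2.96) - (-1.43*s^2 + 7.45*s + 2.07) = 3.38*s^3 + 0.44*s^2 - 10.18*s + 0.89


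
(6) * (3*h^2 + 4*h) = 18*h^2 + 24*h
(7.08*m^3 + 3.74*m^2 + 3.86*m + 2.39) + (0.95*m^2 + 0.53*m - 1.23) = 7.08*m^3 + 4.69*m^2 + 4.39*m + 1.16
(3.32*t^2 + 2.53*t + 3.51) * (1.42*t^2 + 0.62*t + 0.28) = 4.7144*t^4 + 5.651*t^3 + 7.4824*t^2 + 2.8846*t + 0.9828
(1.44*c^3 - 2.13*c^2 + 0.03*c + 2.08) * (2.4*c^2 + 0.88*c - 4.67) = 3.456*c^5 - 3.8448*c^4 - 8.5272*c^3 + 14.9655*c^2 + 1.6903*c - 9.7136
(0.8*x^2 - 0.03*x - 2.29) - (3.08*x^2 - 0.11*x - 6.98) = -2.28*x^2 + 0.08*x + 4.69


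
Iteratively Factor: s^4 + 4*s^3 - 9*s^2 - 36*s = (s - 3)*(s^3 + 7*s^2 + 12*s) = (s - 3)*(s + 4)*(s^2 + 3*s) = s*(s - 3)*(s + 4)*(s + 3)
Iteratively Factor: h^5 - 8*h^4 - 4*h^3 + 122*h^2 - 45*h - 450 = (h - 5)*(h^4 - 3*h^3 - 19*h^2 + 27*h + 90) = (h - 5)^2*(h^3 + 2*h^2 - 9*h - 18) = (h - 5)^2*(h + 3)*(h^2 - h - 6) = (h - 5)^2*(h + 2)*(h + 3)*(h - 3)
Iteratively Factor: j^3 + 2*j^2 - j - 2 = (j - 1)*(j^2 + 3*j + 2) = (j - 1)*(j + 2)*(j + 1)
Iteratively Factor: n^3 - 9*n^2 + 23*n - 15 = (n - 5)*(n^2 - 4*n + 3) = (n - 5)*(n - 1)*(n - 3)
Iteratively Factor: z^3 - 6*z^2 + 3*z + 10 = (z + 1)*(z^2 - 7*z + 10) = (z - 2)*(z + 1)*(z - 5)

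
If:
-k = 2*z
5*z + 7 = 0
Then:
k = 14/5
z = -7/5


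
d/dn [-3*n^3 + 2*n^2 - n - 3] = -9*n^2 + 4*n - 1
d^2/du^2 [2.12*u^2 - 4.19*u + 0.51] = 4.24000000000000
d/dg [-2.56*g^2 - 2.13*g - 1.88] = -5.12*g - 2.13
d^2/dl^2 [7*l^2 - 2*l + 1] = 14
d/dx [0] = 0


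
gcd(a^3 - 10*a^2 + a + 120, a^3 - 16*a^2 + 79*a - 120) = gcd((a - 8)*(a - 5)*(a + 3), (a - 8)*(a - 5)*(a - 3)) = a^2 - 13*a + 40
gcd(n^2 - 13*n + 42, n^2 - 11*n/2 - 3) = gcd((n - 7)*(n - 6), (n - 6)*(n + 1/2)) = n - 6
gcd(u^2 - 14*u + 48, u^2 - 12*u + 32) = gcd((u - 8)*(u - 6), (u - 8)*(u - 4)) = u - 8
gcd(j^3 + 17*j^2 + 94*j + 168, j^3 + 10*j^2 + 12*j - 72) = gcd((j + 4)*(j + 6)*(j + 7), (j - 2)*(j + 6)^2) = j + 6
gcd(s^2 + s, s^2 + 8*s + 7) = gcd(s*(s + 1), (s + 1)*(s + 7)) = s + 1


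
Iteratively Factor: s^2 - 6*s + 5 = (s - 1)*(s - 5)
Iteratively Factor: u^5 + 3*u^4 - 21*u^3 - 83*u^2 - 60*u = (u + 1)*(u^4 + 2*u^3 - 23*u^2 - 60*u) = (u - 5)*(u + 1)*(u^3 + 7*u^2 + 12*u) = u*(u - 5)*(u + 1)*(u^2 + 7*u + 12) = u*(u - 5)*(u + 1)*(u + 4)*(u + 3)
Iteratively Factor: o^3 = (o)*(o^2) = o^2*(o)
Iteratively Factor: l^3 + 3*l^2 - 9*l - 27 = (l + 3)*(l^2 - 9) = (l + 3)^2*(l - 3)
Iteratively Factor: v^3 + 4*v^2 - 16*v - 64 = (v + 4)*(v^2 - 16) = (v + 4)^2*(v - 4)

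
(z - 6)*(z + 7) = z^2 + z - 42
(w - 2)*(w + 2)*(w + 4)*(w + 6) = w^4 + 10*w^3 + 20*w^2 - 40*w - 96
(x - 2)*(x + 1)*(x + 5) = x^3 + 4*x^2 - 7*x - 10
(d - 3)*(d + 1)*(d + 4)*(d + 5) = d^4 + 7*d^3 - d^2 - 67*d - 60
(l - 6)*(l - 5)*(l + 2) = l^3 - 9*l^2 + 8*l + 60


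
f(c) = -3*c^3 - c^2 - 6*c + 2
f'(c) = -9*c^2 - 2*c - 6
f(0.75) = -4.33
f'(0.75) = -12.56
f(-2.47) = 55.93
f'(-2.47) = -55.97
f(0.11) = 1.32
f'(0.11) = -6.33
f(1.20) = -11.82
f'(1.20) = -21.36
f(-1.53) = 19.58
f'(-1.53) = -24.01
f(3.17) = -122.63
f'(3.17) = -102.78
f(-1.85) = 28.67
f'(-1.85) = -33.10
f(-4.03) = 206.29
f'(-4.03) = -144.11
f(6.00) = -718.00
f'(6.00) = -342.00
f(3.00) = -106.00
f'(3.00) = -93.00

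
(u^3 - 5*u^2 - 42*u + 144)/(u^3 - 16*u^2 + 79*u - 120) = (u + 6)/(u - 5)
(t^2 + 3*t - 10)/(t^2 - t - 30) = (t - 2)/(t - 6)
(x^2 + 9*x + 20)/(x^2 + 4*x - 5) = (x + 4)/(x - 1)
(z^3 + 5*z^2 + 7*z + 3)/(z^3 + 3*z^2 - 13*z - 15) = (z^2 + 4*z + 3)/(z^2 + 2*z - 15)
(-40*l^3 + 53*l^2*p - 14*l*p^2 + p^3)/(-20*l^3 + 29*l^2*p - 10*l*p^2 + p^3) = (-8*l + p)/(-4*l + p)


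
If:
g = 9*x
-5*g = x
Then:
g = 0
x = 0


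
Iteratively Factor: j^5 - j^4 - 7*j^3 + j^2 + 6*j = (j + 2)*(j^4 - 3*j^3 - j^2 + 3*j) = (j - 3)*(j + 2)*(j^3 - j) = (j - 3)*(j + 1)*(j + 2)*(j^2 - j) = (j - 3)*(j - 1)*(j + 1)*(j + 2)*(j)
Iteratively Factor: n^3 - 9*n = (n + 3)*(n^2 - 3*n) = (n - 3)*(n + 3)*(n)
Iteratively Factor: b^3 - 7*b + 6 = (b - 1)*(b^2 + b - 6) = (b - 2)*(b - 1)*(b + 3)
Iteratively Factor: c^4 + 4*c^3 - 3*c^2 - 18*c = (c + 3)*(c^3 + c^2 - 6*c) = (c - 2)*(c + 3)*(c^2 + 3*c) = (c - 2)*(c + 3)^2*(c)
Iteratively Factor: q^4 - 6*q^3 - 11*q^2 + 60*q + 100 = (q - 5)*(q^3 - q^2 - 16*q - 20) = (q - 5)*(q + 2)*(q^2 - 3*q - 10) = (q - 5)^2*(q + 2)*(q + 2)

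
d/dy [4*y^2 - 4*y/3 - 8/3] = 8*y - 4/3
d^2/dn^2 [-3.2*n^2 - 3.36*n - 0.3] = -6.40000000000000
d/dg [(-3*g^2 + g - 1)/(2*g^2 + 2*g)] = (-2*g^2 + g + 1/2)/(g^2*(g^2 + 2*g + 1))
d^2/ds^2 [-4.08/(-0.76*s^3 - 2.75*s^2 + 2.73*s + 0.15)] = (-(18.6048*s + 22.44)*(0.76*s^3 + 2.75*s^2 - 2.73*s - 0.15) + 4.08*(2.28*s^2 + 5.5*s - 2.73)*(4.56*s^2 + 11.0*s - 5.46))/(0.76*s^3 + 2.75*s^2 - 2.73*s - 0.15)^3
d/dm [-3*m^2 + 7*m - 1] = 7 - 6*m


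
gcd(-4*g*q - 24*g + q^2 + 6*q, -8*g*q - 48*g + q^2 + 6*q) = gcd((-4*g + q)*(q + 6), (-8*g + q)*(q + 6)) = q + 6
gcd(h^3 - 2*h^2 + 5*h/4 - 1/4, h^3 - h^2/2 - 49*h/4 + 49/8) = h - 1/2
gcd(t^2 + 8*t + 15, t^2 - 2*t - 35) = t + 5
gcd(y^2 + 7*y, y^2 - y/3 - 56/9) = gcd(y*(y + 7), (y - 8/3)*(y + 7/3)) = 1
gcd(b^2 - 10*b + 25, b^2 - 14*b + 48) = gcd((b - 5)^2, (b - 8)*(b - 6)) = 1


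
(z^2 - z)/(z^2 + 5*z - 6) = z/(z + 6)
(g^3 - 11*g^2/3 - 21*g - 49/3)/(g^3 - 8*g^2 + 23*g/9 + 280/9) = 3*(3*g^2 + 10*g + 7)/(9*g^2 - 9*g - 40)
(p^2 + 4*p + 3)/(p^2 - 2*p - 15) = (p + 1)/(p - 5)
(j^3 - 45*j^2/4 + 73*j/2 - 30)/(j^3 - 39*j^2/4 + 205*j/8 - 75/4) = 2*(j - 4)/(2*j - 5)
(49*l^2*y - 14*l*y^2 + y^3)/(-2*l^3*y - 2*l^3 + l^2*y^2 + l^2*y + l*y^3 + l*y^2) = y*(49*l^2 - 14*l*y + y^2)/(l*(-2*l^2*y - 2*l^2 + l*y^2 + l*y + y^3 + y^2))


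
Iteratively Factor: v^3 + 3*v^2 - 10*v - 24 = (v - 3)*(v^2 + 6*v + 8) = (v - 3)*(v + 4)*(v + 2)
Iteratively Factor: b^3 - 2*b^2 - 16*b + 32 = (b - 4)*(b^2 + 2*b - 8) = (b - 4)*(b + 4)*(b - 2)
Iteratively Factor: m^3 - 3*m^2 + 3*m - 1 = (m - 1)*(m^2 - 2*m + 1) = (m - 1)^2*(m - 1)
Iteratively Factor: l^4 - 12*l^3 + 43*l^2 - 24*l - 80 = (l + 1)*(l^3 - 13*l^2 + 56*l - 80) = (l - 4)*(l + 1)*(l^2 - 9*l + 20) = (l - 4)^2*(l + 1)*(l - 5)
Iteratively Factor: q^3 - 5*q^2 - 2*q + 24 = (q + 2)*(q^2 - 7*q + 12) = (q - 4)*(q + 2)*(q - 3)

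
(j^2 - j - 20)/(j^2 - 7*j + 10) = (j + 4)/(j - 2)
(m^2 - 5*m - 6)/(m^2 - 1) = (m - 6)/(m - 1)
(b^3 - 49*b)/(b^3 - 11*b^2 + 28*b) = (b + 7)/(b - 4)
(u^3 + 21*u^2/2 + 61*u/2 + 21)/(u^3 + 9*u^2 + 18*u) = (2*u^2 + 9*u + 7)/(2*u*(u + 3))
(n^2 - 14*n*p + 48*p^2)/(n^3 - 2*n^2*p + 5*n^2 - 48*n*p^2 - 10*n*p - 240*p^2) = (n - 6*p)/(n^2 + 6*n*p + 5*n + 30*p)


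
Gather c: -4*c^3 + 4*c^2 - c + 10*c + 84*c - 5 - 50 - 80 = -4*c^3 + 4*c^2 + 93*c - 135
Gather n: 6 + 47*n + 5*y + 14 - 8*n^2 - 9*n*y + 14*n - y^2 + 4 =-8*n^2 + n*(61 - 9*y) - y^2 + 5*y + 24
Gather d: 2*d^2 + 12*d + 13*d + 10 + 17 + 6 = 2*d^2 + 25*d + 33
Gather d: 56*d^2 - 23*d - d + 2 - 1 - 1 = 56*d^2 - 24*d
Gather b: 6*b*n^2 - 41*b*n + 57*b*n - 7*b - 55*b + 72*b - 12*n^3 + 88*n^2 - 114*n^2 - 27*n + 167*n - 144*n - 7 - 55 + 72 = b*(6*n^2 + 16*n + 10) - 12*n^3 - 26*n^2 - 4*n + 10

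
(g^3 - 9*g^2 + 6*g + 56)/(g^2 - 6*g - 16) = (g^2 - 11*g + 28)/(g - 8)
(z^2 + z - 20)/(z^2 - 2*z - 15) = (-z^2 - z + 20)/(-z^2 + 2*z + 15)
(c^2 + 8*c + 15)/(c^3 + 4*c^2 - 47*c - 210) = (c + 3)/(c^2 - c - 42)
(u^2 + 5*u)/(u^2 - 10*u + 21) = u*(u + 5)/(u^2 - 10*u + 21)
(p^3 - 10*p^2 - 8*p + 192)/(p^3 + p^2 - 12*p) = (p^2 - 14*p + 48)/(p*(p - 3))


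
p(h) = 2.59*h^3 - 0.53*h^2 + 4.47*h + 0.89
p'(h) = 7.77*h^2 - 1.06*h + 4.47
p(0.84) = 5.81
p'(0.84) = 9.06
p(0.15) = 1.56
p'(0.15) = 4.49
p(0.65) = 4.28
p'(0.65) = 7.06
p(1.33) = 11.99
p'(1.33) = 16.80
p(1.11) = 8.74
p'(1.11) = 12.87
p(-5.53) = -478.04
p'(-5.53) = 247.95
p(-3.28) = -110.87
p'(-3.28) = 91.54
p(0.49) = 3.26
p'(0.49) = 5.82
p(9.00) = 1886.30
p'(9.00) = 624.30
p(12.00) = 4453.73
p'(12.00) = 1110.63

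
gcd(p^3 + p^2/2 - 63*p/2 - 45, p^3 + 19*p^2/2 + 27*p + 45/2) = p^2 + 13*p/2 + 15/2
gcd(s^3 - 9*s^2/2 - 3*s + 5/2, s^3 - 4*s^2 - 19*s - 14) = s + 1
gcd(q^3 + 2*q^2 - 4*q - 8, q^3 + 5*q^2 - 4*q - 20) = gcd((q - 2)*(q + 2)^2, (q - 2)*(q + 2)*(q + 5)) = q^2 - 4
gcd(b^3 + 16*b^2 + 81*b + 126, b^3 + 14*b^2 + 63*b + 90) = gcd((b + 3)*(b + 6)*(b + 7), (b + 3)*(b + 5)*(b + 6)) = b^2 + 9*b + 18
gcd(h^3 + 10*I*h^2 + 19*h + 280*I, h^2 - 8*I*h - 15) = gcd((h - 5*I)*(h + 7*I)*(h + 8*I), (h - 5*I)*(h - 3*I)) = h - 5*I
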